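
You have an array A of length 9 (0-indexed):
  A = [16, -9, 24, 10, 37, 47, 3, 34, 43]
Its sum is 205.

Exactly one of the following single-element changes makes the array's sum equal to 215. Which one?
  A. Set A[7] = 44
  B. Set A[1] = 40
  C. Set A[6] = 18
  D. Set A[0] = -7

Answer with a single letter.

Option A: A[7] 34->44, delta=10, new_sum=205+(10)=215 <-- matches target
Option B: A[1] -9->40, delta=49, new_sum=205+(49)=254
Option C: A[6] 3->18, delta=15, new_sum=205+(15)=220
Option D: A[0] 16->-7, delta=-23, new_sum=205+(-23)=182

Answer: A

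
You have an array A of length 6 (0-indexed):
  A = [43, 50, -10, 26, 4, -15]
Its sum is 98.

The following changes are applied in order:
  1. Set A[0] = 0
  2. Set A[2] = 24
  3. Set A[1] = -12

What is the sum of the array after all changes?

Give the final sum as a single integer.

Answer: 27

Derivation:
Initial sum: 98
Change 1: A[0] 43 -> 0, delta = -43, sum = 55
Change 2: A[2] -10 -> 24, delta = 34, sum = 89
Change 3: A[1] 50 -> -12, delta = -62, sum = 27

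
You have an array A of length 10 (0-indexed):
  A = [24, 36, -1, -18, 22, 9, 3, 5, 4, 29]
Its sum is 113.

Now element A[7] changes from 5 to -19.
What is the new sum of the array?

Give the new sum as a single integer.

Old value at index 7: 5
New value at index 7: -19
Delta = -19 - 5 = -24
New sum = old_sum + delta = 113 + (-24) = 89

Answer: 89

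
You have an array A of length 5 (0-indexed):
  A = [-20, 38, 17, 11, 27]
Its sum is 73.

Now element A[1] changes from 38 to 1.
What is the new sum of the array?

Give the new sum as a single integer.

Old value at index 1: 38
New value at index 1: 1
Delta = 1 - 38 = -37
New sum = old_sum + delta = 73 + (-37) = 36

Answer: 36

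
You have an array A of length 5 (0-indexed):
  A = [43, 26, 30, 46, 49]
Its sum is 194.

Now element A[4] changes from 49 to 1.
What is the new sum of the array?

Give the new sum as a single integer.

Old value at index 4: 49
New value at index 4: 1
Delta = 1 - 49 = -48
New sum = old_sum + delta = 194 + (-48) = 146

Answer: 146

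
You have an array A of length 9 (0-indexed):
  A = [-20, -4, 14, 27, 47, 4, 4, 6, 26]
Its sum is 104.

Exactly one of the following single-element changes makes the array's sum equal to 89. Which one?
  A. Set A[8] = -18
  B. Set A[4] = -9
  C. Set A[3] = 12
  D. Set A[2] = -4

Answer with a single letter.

Answer: C

Derivation:
Option A: A[8] 26->-18, delta=-44, new_sum=104+(-44)=60
Option B: A[4] 47->-9, delta=-56, new_sum=104+(-56)=48
Option C: A[3] 27->12, delta=-15, new_sum=104+(-15)=89 <-- matches target
Option D: A[2] 14->-4, delta=-18, new_sum=104+(-18)=86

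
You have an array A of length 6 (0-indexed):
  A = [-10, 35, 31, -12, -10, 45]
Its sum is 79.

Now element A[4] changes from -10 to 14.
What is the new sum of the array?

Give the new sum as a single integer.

Old value at index 4: -10
New value at index 4: 14
Delta = 14 - -10 = 24
New sum = old_sum + delta = 79 + (24) = 103

Answer: 103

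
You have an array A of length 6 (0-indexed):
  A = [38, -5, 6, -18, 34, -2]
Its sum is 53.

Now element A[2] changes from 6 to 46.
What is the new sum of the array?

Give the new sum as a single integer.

Answer: 93

Derivation:
Old value at index 2: 6
New value at index 2: 46
Delta = 46 - 6 = 40
New sum = old_sum + delta = 53 + (40) = 93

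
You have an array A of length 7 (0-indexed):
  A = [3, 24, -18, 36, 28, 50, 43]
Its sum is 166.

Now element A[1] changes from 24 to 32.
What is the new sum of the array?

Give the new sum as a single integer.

Old value at index 1: 24
New value at index 1: 32
Delta = 32 - 24 = 8
New sum = old_sum + delta = 166 + (8) = 174

Answer: 174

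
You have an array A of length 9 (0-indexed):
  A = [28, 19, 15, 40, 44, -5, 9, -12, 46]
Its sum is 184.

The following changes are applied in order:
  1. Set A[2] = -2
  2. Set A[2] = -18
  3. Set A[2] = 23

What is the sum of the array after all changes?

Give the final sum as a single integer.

Initial sum: 184
Change 1: A[2] 15 -> -2, delta = -17, sum = 167
Change 2: A[2] -2 -> -18, delta = -16, sum = 151
Change 3: A[2] -18 -> 23, delta = 41, sum = 192

Answer: 192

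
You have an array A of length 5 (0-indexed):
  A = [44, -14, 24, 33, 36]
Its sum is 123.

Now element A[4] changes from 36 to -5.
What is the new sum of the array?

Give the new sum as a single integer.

Answer: 82

Derivation:
Old value at index 4: 36
New value at index 4: -5
Delta = -5 - 36 = -41
New sum = old_sum + delta = 123 + (-41) = 82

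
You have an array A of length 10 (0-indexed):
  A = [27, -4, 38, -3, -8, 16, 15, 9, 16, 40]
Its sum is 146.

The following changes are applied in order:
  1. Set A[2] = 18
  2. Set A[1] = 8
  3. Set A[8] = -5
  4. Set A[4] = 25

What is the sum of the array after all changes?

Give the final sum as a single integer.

Answer: 150

Derivation:
Initial sum: 146
Change 1: A[2] 38 -> 18, delta = -20, sum = 126
Change 2: A[1] -4 -> 8, delta = 12, sum = 138
Change 3: A[8] 16 -> -5, delta = -21, sum = 117
Change 4: A[4] -8 -> 25, delta = 33, sum = 150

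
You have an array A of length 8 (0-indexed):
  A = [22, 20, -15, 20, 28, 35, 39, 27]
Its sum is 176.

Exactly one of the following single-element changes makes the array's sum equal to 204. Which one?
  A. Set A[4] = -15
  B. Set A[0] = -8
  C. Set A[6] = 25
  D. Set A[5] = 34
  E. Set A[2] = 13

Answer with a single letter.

Option A: A[4] 28->-15, delta=-43, new_sum=176+(-43)=133
Option B: A[0] 22->-8, delta=-30, new_sum=176+(-30)=146
Option C: A[6] 39->25, delta=-14, new_sum=176+(-14)=162
Option D: A[5] 35->34, delta=-1, new_sum=176+(-1)=175
Option E: A[2] -15->13, delta=28, new_sum=176+(28)=204 <-- matches target

Answer: E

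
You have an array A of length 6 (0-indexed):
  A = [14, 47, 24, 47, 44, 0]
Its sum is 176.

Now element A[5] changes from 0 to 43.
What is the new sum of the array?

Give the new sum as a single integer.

Old value at index 5: 0
New value at index 5: 43
Delta = 43 - 0 = 43
New sum = old_sum + delta = 176 + (43) = 219

Answer: 219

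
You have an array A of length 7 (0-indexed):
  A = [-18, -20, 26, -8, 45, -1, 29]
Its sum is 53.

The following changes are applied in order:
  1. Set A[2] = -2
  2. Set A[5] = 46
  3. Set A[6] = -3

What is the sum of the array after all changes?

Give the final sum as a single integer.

Answer: 40

Derivation:
Initial sum: 53
Change 1: A[2] 26 -> -2, delta = -28, sum = 25
Change 2: A[5] -1 -> 46, delta = 47, sum = 72
Change 3: A[6] 29 -> -3, delta = -32, sum = 40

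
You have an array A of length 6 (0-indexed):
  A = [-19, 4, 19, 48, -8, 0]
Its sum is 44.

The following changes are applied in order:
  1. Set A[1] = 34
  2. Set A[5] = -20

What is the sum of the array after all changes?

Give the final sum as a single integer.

Answer: 54

Derivation:
Initial sum: 44
Change 1: A[1] 4 -> 34, delta = 30, sum = 74
Change 2: A[5] 0 -> -20, delta = -20, sum = 54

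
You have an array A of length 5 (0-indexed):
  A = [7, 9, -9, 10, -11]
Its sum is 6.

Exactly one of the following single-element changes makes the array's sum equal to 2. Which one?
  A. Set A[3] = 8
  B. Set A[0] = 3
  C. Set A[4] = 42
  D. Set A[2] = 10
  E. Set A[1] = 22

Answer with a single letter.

Answer: B

Derivation:
Option A: A[3] 10->8, delta=-2, new_sum=6+(-2)=4
Option B: A[0] 7->3, delta=-4, new_sum=6+(-4)=2 <-- matches target
Option C: A[4] -11->42, delta=53, new_sum=6+(53)=59
Option D: A[2] -9->10, delta=19, new_sum=6+(19)=25
Option E: A[1] 9->22, delta=13, new_sum=6+(13)=19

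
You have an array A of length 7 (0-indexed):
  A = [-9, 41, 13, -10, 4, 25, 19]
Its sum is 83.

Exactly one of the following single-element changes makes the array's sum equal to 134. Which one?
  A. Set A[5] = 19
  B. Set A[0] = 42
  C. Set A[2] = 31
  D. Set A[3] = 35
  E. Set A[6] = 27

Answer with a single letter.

Answer: B

Derivation:
Option A: A[5] 25->19, delta=-6, new_sum=83+(-6)=77
Option B: A[0] -9->42, delta=51, new_sum=83+(51)=134 <-- matches target
Option C: A[2] 13->31, delta=18, new_sum=83+(18)=101
Option D: A[3] -10->35, delta=45, new_sum=83+(45)=128
Option E: A[6] 19->27, delta=8, new_sum=83+(8)=91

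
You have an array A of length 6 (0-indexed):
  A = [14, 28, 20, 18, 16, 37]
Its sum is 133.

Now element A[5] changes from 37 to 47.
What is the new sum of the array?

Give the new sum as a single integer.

Old value at index 5: 37
New value at index 5: 47
Delta = 47 - 37 = 10
New sum = old_sum + delta = 133 + (10) = 143

Answer: 143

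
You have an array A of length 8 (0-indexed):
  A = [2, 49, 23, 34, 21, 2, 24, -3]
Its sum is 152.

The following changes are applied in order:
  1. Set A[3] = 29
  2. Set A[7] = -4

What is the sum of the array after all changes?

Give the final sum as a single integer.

Initial sum: 152
Change 1: A[3] 34 -> 29, delta = -5, sum = 147
Change 2: A[7] -3 -> -4, delta = -1, sum = 146

Answer: 146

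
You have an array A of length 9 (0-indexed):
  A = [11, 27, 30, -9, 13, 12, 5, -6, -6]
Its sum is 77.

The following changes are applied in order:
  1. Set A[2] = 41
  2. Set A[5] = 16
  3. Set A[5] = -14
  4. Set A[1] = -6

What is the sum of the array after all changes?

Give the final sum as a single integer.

Initial sum: 77
Change 1: A[2] 30 -> 41, delta = 11, sum = 88
Change 2: A[5] 12 -> 16, delta = 4, sum = 92
Change 3: A[5] 16 -> -14, delta = -30, sum = 62
Change 4: A[1] 27 -> -6, delta = -33, sum = 29

Answer: 29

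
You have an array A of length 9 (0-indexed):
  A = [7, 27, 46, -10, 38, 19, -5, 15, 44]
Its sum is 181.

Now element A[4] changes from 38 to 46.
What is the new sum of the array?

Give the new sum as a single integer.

Old value at index 4: 38
New value at index 4: 46
Delta = 46 - 38 = 8
New sum = old_sum + delta = 181 + (8) = 189

Answer: 189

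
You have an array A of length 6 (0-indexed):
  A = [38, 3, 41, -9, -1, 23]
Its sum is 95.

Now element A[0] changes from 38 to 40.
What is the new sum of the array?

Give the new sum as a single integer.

Answer: 97

Derivation:
Old value at index 0: 38
New value at index 0: 40
Delta = 40 - 38 = 2
New sum = old_sum + delta = 95 + (2) = 97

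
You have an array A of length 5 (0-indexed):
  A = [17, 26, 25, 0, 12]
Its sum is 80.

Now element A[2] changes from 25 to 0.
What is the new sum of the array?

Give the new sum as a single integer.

Old value at index 2: 25
New value at index 2: 0
Delta = 0 - 25 = -25
New sum = old_sum + delta = 80 + (-25) = 55

Answer: 55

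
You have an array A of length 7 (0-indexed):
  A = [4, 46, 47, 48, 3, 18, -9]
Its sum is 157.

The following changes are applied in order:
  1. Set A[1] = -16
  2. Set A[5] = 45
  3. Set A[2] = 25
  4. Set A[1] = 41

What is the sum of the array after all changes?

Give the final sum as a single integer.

Answer: 157

Derivation:
Initial sum: 157
Change 1: A[1] 46 -> -16, delta = -62, sum = 95
Change 2: A[5] 18 -> 45, delta = 27, sum = 122
Change 3: A[2] 47 -> 25, delta = -22, sum = 100
Change 4: A[1] -16 -> 41, delta = 57, sum = 157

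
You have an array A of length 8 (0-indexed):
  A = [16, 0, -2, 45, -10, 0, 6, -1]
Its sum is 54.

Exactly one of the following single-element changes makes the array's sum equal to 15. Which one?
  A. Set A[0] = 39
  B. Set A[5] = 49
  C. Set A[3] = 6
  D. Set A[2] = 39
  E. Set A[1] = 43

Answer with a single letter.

Option A: A[0] 16->39, delta=23, new_sum=54+(23)=77
Option B: A[5] 0->49, delta=49, new_sum=54+(49)=103
Option C: A[3] 45->6, delta=-39, new_sum=54+(-39)=15 <-- matches target
Option D: A[2] -2->39, delta=41, new_sum=54+(41)=95
Option E: A[1] 0->43, delta=43, new_sum=54+(43)=97

Answer: C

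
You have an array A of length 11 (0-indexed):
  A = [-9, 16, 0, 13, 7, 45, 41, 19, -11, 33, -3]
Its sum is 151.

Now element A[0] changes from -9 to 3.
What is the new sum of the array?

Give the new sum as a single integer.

Answer: 163

Derivation:
Old value at index 0: -9
New value at index 0: 3
Delta = 3 - -9 = 12
New sum = old_sum + delta = 151 + (12) = 163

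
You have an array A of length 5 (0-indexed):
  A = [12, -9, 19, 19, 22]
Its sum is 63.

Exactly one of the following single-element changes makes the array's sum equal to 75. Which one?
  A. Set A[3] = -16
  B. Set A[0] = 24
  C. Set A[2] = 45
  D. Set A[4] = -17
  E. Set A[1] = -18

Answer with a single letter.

Answer: B

Derivation:
Option A: A[3] 19->-16, delta=-35, new_sum=63+(-35)=28
Option B: A[0] 12->24, delta=12, new_sum=63+(12)=75 <-- matches target
Option C: A[2] 19->45, delta=26, new_sum=63+(26)=89
Option D: A[4] 22->-17, delta=-39, new_sum=63+(-39)=24
Option E: A[1] -9->-18, delta=-9, new_sum=63+(-9)=54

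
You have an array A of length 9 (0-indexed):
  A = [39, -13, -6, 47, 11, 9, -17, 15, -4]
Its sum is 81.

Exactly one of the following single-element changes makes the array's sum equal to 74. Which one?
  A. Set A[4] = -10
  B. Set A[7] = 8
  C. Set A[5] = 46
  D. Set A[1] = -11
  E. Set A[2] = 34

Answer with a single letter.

Answer: B

Derivation:
Option A: A[4] 11->-10, delta=-21, new_sum=81+(-21)=60
Option B: A[7] 15->8, delta=-7, new_sum=81+(-7)=74 <-- matches target
Option C: A[5] 9->46, delta=37, new_sum=81+(37)=118
Option D: A[1] -13->-11, delta=2, new_sum=81+(2)=83
Option E: A[2] -6->34, delta=40, new_sum=81+(40)=121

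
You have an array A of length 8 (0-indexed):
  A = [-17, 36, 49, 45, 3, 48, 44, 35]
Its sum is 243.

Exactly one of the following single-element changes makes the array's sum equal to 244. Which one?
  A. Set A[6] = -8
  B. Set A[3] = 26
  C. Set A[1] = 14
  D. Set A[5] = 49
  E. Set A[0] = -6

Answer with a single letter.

Option A: A[6] 44->-8, delta=-52, new_sum=243+(-52)=191
Option B: A[3] 45->26, delta=-19, new_sum=243+(-19)=224
Option C: A[1] 36->14, delta=-22, new_sum=243+(-22)=221
Option D: A[5] 48->49, delta=1, new_sum=243+(1)=244 <-- matches target
Option E: A[0] -17->-6, delta=11, new_sum=243+(11)=254

Answer: D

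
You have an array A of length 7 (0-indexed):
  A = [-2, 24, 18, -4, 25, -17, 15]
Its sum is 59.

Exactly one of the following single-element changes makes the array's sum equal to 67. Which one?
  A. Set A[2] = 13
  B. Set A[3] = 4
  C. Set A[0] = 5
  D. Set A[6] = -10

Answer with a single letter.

Option A: A[2] 18->13, delta=-5, new_sum=59+(-5)=54
Option B: A[3] -4->4, delta=8, new_sum=59+(8)=67 <-- matches target
Option C: A[0] -2->5, delta=7, new_sum=59+(7)=66
Option D: A[6] 15->-10, delta=-25, new_sum=59+(-25)=34

Answer: B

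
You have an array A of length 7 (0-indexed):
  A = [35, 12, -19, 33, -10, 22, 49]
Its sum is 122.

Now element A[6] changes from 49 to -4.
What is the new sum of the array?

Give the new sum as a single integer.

Answer: 69

Derivation:
Old value at index 6: 49
New value at index 6: -4
Delta = -4 - 49 = -53
New sum = old_sum + delta = 122 + (-53) = 69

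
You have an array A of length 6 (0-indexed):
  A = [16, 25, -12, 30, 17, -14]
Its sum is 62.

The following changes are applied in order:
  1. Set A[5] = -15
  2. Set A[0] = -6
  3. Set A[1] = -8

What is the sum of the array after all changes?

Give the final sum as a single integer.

Answer: 6

Derivation:
Initial sum: 62
Change 1: A[5] -14 -> -15, delta = -1, sum = 61
Change 2: A[0] 16 -> -6, delta = -22, sum = 39
Change 3: A[1] 25 -> -8, delta = -33, sum = 6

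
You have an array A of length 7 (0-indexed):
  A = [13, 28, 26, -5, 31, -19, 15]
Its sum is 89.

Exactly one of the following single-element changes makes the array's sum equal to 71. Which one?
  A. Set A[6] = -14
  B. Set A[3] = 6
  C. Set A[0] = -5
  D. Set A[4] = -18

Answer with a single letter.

Answer: C

Derivation:
Option A: A[6] 15->-14, delta=-29, new_sum=89+(-29)=60
Option B: A[3] -5->6, delta=11, new_sum=89+(11)=100
Option C: A[0] 13->-5, delta=-18, new_sum=89+(-18)=71 <-- matches target
Option D: A[4] 31->-18, delta=-49, new_sum=89+(-49)=40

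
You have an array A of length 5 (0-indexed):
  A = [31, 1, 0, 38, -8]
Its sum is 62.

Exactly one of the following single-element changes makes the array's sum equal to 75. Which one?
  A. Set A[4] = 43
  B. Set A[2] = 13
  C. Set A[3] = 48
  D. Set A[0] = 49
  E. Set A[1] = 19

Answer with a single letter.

Option A: A[4] -8->43, delta=51, new_sum=62+(51)=113
Option B: A[2] 0->13, delta=13, new_sum=62+(13)=75 <-- matches target
Option C: A[3] 38->48, delta=10, new_sum=62+(10)=72
Option D: A[0] 31->49, delta=18, new_sum=62+(18)=80
Option E: A[1] 1->19, delta=18, new_sum=62+(18)=80

Answer: B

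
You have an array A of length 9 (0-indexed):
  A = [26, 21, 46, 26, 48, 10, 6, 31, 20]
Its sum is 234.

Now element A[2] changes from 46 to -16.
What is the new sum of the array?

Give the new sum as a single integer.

Answer: 172

Derivation:
Old value at index 2: 46
New value at index 2: -16
Delta = -16 - 46 = -62
New sum = old_sum + delta = 234 + (-62) = 172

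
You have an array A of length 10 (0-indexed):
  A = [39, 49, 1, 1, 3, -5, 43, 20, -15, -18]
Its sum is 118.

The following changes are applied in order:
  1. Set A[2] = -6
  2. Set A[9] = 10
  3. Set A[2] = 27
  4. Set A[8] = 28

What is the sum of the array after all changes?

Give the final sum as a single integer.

Answer: 215

Derivation:
Initial sum: 118
Change 1: A[2] 1 -> -6, delta = -7, sum = 111
Change 2: A[9] -18 -> 10, delta = 28, sum = 139
Change 3: A[2] -6 -> 27, delta = 33, sum = 172
Change 4: A[8] -15 -> 28, delta = 43, sum = 215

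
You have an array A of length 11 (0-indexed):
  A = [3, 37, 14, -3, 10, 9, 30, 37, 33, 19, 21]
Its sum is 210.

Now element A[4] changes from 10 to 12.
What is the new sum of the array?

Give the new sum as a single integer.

Answer: 212

Derivation:
Old value at index 4: 10
New value at index 4: 12
Delta = 12 - 10 = 2
New sum = old_sum + delta = 210 + (2) = 212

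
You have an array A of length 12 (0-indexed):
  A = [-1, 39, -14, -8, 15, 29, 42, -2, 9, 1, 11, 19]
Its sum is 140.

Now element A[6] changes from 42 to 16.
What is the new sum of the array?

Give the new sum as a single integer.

Answer: 114

Derivation:
Old value at index 6: 42
New value at index 6: 16
Delta = 16 - 42 = -26
New sum = old_sum + delta = 140 + (-26) = 114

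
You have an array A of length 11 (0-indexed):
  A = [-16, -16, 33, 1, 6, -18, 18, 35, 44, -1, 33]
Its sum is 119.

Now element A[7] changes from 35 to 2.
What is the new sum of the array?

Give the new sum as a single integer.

Old value at index 7: 35
New value at index 7: 2
Delta = 2 - 35 = -33
New sum = old_sum + delta = 119 + (-33) = 86

Answer: 86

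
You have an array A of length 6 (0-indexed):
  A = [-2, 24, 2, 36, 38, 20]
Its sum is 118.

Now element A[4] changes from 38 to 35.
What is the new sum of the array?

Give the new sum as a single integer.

Old value at index 4: 38
New value at index 4: 35
Delta = 35 - 38 = -3
New sum = old_sum + delta = 118 + (-3) = 115

Answer: 115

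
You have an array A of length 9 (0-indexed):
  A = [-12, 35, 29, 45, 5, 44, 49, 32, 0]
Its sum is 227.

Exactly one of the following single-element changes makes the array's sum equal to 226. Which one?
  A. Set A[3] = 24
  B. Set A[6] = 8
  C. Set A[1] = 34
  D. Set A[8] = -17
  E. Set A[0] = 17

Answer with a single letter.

Answer: C

Derivation:
Option A: A[3] 45->24, delta=-21, new_sum=227+(-21)=206
Option B: A[6] 49->8, delta=-41, new_sum=227+(-41)=186
Option C: A[1] 35->34, delta=-1, new_sum=227+(-1)=226 <-- matches target
Option D: A[8] 0->-17, delta=-17, new_sum=227+(-17)=210
Option E: A[0] -12->17, delta=29, new_sum=227+(29)=256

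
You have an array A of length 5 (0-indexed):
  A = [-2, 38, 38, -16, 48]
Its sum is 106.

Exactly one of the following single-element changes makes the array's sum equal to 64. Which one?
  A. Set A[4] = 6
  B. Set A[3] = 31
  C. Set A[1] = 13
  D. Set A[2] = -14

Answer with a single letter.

Option A: A[4] 48->6, delta=-42, new_sum=106+(-42)=64 <-- matches target
Option B: A[3] -16->31, delta=47, new_sum=106+(47)=153
Option C: A[1] 38->13, delta=-25, new_sum=106+(-25)=81
Option D: A[2] 38->-14, delta=-52, new_sum=106+(-52)=54

Answer: A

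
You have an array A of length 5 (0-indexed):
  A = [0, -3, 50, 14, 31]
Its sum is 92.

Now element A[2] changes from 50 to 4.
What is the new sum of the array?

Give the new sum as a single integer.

Answer: 46

Derivation:
Old value at index 2: 50
New value at index 2: 4
Delta = 4 - 50 = -46
New sum = old_sum + delta = 92 + (-46) = 46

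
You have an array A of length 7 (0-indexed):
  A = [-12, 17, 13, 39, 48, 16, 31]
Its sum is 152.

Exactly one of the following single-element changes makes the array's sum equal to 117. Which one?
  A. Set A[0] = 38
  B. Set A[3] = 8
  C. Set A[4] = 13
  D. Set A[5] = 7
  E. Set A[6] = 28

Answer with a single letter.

Answer: C

Derivation:
Option A: A[0] -12->38, delta=50, new_sum=152+(50)=202
Option B: A[3] 39->8, delta=-31, new_sum=152+(-31)=121
Option C: A[4] 48->13, delta=-35, new_sum=152+(-35)=117 <-- matches target
Option D: A[5] 16->7, delta=-9, new_sum=152+(-9)=143
Option E: A[6] 31->28, delta=-3, new_sum=152+(-3)=149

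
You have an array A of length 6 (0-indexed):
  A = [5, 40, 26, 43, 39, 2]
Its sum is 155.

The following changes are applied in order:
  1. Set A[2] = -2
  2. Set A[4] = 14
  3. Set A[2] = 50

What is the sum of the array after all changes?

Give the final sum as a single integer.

Initial sum: 155
Change 1: A[2] 26 -> -2, delta = -28, sum = 127
Change 2: A[4] 39 -> 14, delta = -25, sum = 102
Change 3: A[2] -2 -> 50, delta = 52, sum = 154

Answer: 154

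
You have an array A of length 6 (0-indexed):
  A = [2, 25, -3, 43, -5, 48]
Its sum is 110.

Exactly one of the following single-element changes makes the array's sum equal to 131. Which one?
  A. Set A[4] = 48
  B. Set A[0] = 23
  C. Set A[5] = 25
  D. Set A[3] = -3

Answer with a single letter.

Option A: A[4] -5->48, delta=53, new_sum=110+(53)=163
Option B: A[0] 2->23, delta=21, new_sum=110+(21)=131 <-- matches target
Option C: A[5] 48->25, delta=-23, new_sum=110+(-23)=87
Option D: A[3] 43->-3, delta=-46, new_sum=110+(-46)=64

Answer: B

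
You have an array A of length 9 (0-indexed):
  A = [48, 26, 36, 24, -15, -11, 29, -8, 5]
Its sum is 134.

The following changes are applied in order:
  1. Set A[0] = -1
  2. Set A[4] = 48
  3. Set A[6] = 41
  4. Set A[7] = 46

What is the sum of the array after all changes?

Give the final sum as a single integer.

Answer: 214

Derivation:
Initial sum: 134
Change 1: A[0] 48 -> -1, delta = -49, sum = 85
Change 2: A[4] -15 -> 48, delta = 63, sum = 148
Change 3: A[6] 29 -> 41, delta = 12, sum = 160
Change 4: A[7] -8 -> 46, delta = 54, sum = 214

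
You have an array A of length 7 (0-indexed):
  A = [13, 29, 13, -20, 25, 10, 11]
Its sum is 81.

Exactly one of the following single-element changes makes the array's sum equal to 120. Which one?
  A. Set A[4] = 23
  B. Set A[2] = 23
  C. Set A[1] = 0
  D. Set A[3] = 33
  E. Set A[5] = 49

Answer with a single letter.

Option A: A[4] 25->23, delta=-2, new_sum=81+(-2)=79
Option B: A[2] 13->23, delta=10, new_sum=81+(10)=91
Option C: A[1] 29->0, delta=-29, new_sum=81+(-29)=52
Option D: A[3] -20->33, delta=53, new_sum=81+(53)=134
Option E: A[5] 10->49, delta=39, new_sum=81+(39)=120 <-- matches target

Answer: E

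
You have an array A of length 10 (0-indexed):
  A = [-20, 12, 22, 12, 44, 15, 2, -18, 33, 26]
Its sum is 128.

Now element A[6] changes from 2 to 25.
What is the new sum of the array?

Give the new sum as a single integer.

Answer: 151

Derivation:
Old value at index 6: 2
New value at index 6: 25
Delta = 25 - 2 = 23
New sum = old_sum + delta = 128 + (23) = 151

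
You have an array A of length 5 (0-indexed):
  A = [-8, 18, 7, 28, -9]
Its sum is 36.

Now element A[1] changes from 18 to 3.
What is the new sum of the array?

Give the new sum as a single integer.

Answer: 21

Derivation:
Old value at index 1: 18
New value at index 1: 3
Delta = 3 - 18 = -15
New sum = old_sum + delta = 36 + (-15) = 21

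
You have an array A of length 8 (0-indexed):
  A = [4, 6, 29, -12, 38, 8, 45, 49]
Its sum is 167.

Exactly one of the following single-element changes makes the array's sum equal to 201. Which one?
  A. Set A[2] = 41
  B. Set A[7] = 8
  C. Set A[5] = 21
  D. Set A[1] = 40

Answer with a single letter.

Answer: D

Derivation:
Option A: A[2] 29->41, delta=12, new_sum=167+(12)=179
Option B: A[7] 49->8, delta=-41, new_sum=167+(-41)=126
Option C: A[5] 8->21, delta=13, new_sum=167+(13)=180
Option D: A[1] 6->40, delta=34, new_sum=167+(34)=201 <-- matches target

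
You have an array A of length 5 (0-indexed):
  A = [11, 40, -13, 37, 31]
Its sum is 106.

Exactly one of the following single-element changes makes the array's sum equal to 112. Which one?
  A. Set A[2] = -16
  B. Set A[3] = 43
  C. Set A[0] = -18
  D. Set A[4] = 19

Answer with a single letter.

Option A: A[2] -13->-16, delta=-3, new_sum=106+(-3)=103
Option B: A[3] 37->43, delta=6, new_sum=106+(6)=112 <-- matches target
Option C: A[0] 11->-18, delta=-29, new_sum=106+(-29)=77
Option D: A[4] 31->19, delta=-12, new_sum=106+(-12)=94

Answer: B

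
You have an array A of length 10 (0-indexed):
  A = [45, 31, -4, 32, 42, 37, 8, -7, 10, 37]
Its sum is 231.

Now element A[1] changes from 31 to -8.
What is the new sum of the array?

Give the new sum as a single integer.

Old value at index 1: 31
New value at index 1: -8
Delta = -8 - 31 = -39
New sum = old_sum + delta = 231 + (-39) = 192

Answer: 192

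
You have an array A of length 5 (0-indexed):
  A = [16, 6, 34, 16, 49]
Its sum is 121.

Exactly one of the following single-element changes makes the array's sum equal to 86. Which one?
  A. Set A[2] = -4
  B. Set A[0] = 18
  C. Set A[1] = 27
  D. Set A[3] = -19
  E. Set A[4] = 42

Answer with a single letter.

Answer: D

Derivation:
Option A: A[2] 34->-4, delta=-38, new_sum=121+(-38)=83
Option B: A[0] 16->18, delta=2, new_sum=121+(2)=123
Option C: A[1] 6->27, delta=21, new_sum=121+(21)=142
Option D: A[3] 16->-19, delta=-35, new_sum=121+(-35)=86 <-- matches target
Option E: A[4] 49->42, delta=-7, new_sum=121+(-7)=114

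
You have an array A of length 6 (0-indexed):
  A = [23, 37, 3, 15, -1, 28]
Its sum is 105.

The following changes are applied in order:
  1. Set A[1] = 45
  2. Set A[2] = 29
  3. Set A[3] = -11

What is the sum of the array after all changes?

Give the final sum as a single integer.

Answer: 113

Derivation:
Initial sum: 105
Change 1: A[1] 37 -> 45, delta = 8, sum = 113
Change 2: A[2] 3 -> 29, delta = 26, sum = 139
Change 3: A[3] 15 -> -11, delta = -26, sum = 113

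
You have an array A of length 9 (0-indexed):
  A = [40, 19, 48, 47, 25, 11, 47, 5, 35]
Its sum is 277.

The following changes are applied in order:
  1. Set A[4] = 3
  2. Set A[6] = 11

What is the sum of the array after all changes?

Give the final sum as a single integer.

Initial sum: 277
Change 1: A[4] 25 -> 3, delta = -22, sum = 255
Change 2: A[6] 47 -> 11, delta = -36, sum = 219

Answer: 219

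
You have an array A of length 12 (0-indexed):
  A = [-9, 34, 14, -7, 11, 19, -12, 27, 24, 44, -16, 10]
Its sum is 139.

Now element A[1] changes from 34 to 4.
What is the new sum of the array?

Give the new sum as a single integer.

Answer: 109

Derivation:
Old value at index 1: 34
New value at index 1: 4
Delta = 4 - 34 = -30
New sum = old_sum + delta = 139 + (-30) = 109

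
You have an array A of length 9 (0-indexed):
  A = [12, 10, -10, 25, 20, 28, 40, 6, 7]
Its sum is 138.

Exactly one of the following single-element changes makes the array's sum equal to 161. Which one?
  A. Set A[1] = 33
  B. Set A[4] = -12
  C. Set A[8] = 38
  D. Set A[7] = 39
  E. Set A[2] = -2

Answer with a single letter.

Answer: A

Derivation:
Option A: A[1] 10->33, delta=23, new_sum=138+(23)=161 <-- matches target
Option B: A[4] 20->-12, delta=-32, new_sum=138+(-32)=106
Option C: A[8] 7->38, delta=31, new_sum=138+(31)=169
Option D: A[7] 6->39, delta=33, new_sum=138+(33)=171
Option E: A[2] -10->-2, delta=8, new_sum=138+(8)=146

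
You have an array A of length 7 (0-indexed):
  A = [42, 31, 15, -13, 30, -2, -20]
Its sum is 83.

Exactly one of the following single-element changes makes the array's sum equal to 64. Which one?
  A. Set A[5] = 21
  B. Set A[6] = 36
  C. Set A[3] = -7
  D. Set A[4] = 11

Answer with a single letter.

Option A: A[5] -2->21, delta=23, new_sum=83+(23)=106
Option B: A[6] -20->36, delta=56, new_sum=83+(56)=139
Option C: A[3] -13->-7, delta=6, new_sum=83+(6)=89
Option D: A[4] 30->11, delta=-19, new_sum=83+(-19)=64 <-- matches target

Answer: D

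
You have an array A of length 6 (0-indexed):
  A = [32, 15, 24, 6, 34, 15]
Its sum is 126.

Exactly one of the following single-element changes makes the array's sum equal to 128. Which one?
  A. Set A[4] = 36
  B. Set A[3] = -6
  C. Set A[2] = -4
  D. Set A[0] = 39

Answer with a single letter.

Answer: A

Derivation:
Option A: A[4] 34->36, delta=2, new_sum=126+(2)=128 <-- matches target
Option B: A[3] 6->-6, delta=-12, new_sum=126+(-12)=114
Option C: A[2] 24->-4, delta=-28, new_sum=126+(-28)=98
Option D: A[0] 32->39, delta=7, new_sum=126+(7)=133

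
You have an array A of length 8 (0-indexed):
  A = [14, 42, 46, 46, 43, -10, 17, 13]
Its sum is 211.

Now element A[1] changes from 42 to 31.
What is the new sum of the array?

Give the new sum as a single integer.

Answer: 200

Derivation:
Old value at index 1: 42
New value at index 1: 31
Delta = 31 - 42 = -11
New sum = old_sum + delta = 211 + (-11) = 200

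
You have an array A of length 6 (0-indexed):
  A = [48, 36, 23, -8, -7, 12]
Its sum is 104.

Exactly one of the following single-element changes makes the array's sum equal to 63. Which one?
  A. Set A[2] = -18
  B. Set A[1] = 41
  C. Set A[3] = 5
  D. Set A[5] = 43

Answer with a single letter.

Option A: A[2] 23->-18, delta=-41, new_sum=104+(-41)=63 <-- matches target
Option B: A[1] 36->41, delta=5, new_sum=104+(5)=109
Option C: A[3] -8->5, delta=13, new_sum=104+(13)=117
Option D: A[5] 12->43, delta=31, new_sum=104+(31)=135

Answer: A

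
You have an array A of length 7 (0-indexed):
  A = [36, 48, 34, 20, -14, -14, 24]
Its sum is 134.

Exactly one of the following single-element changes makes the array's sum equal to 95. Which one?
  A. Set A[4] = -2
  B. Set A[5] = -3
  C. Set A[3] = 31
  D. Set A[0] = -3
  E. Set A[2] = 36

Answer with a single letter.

Answer: D

Derivation:
Option A: A[4] -14->-2, delta=12, new_sum=134+(12)=146
Option B: A[5] -14->-3, delta=11, new_sum=134+(11)=145
Option C: A[3] 20->31, delta=11, new_sum=134+(11)=145
Option D: A[0] 36->-3, delta=-39, new_sum=134+(-39)=95 <-- matches target
Option E: A[2] 34->36, delta=2, new_sum=134+(2)=136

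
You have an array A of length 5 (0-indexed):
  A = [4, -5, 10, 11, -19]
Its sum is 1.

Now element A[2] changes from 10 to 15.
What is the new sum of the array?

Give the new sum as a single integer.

Old value at index 2: 10
New value at index 2: 15
Delta = 15 - 10 = 5
New sum = old_sum + delta = 1 + (5) = 6

Answer: 6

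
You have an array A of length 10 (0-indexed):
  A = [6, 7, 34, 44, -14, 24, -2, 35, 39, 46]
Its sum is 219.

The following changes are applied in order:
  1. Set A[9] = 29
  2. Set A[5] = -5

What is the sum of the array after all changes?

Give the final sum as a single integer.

Initial sum: 219
Change 1: A[9] 46 -> 29, delta = -17, sum = 202
Change 2: A[5] 24 -> -5, delta = -29, sum = 173

Answer: 173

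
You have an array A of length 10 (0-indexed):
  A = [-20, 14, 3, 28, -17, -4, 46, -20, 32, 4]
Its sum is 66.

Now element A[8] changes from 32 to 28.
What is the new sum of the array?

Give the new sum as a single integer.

Answer: 62

Derivation:
Old value at index 8: 32
New value at index 8: 28
Delta = 28 - 32 = -4
New sum = old_sum + delta = 66 + (-4) = 62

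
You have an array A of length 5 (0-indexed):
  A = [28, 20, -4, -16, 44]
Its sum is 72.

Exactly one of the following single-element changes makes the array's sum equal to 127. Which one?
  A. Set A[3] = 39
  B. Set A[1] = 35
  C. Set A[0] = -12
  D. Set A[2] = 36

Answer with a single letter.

Option A: A[3] -16->39, delta=55, new_sum=72+(55)=127 <-- matches target
Option B: A[1] 20->35, delta=15, new_sum=72+(15)=87
Option C: A[0] 28->-12, delta=-40, new_sum=72+(-40)=32
Option D: A[2] -4->36, delta=40, new_sum=72+(40)=112

Answer: A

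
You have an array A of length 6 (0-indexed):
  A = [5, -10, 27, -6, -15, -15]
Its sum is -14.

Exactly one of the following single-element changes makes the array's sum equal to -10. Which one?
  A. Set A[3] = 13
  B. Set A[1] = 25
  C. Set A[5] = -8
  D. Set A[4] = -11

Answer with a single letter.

Answer: D

Derivation:
Option A: A[3] -6->13, delta=19, new_sum=-14+(19)=5
Option B: A[1] -10->25, delta=35, new_sum=-14+(35)=21
Option C: A[5] -15->-8, delta=7, new_sum=-14+(7)=-7
Option D: A[4] -15->-11, delta=4, new_sum=-14+(4)=-10 <-- matches target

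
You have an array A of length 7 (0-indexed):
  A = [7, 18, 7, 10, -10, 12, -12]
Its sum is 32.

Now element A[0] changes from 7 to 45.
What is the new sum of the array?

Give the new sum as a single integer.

Old value at index 0: 7
New value at index 0: 45
Delta = 45 - 7 = 38
New sum = old_sum + delta = 32 + (38) = 70

Answer: 70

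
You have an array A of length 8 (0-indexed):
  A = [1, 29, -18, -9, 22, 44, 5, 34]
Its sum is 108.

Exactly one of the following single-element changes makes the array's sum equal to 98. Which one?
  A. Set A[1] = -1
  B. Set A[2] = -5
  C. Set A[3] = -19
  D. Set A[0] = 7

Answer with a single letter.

Option A: A[1] 29->-1, delta=-30, new_sum=108+(-30)=78
Option B: A[2] -18->-5, delta=13, new_sum=108+(13)=121
Option C: A[3] -9->-19, delta=-10, new_sum=108+(-10)=98 <-- matches target
Option D: A[0] 1->7, delta=6, new_sum=108+(6)=114

Answer: C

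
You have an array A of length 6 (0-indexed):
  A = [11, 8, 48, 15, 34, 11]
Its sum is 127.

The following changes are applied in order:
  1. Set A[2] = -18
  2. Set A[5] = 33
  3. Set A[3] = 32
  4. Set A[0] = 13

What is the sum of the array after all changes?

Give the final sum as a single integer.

Initial sum: 127
Change 1: A[2] 48 -> -18, delta = -66, sum = 61
Change 2: A[5] 11 -> 33, delta = 22, sum = 83
Change 3: A[3] 15 -> 32, delta = 17, sum = 100
Change 4: A[0] 11 -> 13, delta = 2, sum = 102

Answer: 102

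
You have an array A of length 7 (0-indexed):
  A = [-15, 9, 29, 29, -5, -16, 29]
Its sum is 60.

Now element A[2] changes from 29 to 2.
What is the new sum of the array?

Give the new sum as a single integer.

Old value at index 2: 29
New value at index 2: 2
Delta = 2 - 29 = -27
New sum = old_sum + delta = 60 + (-27) = 33

Answer: 33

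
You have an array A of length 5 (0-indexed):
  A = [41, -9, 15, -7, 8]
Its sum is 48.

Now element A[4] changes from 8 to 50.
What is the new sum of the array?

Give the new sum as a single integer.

Answer: 90

Derivation:
Old value at index 4: 8
New value at index 4: 50
Delta = 50 - 8 = 42
New sum = old_sum + delta = 48 + (42) = 90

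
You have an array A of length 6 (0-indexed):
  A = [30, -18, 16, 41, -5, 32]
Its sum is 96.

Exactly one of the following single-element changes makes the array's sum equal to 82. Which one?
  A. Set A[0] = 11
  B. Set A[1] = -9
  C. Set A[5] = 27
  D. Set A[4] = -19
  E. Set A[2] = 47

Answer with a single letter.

Option A: A[0] 30->11, delta=-19, new_sum=96+(-19)=77
Option B: A[1] -18->-9, delta=9, new_sum=96+(9)=105
Option C: A[5] 32->27, delta=-5, new_sum=96+(-5)=91
Option D: A[4] -5->-19, delta=-14, new_sum=96+(-14)=82 <-- matches target
Option E: A[2] 16->47, delta=31, new_sum=96+(31)=127

Answer: D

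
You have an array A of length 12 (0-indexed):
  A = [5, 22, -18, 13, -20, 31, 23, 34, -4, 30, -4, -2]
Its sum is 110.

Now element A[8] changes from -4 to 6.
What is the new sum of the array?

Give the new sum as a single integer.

Answer: 120

Derivation:
Old value at index 8: -4
New value at index 8: 6
Delta = 6 - -4 = 10
New sum = old_sum + delta = 110 + (10) = 120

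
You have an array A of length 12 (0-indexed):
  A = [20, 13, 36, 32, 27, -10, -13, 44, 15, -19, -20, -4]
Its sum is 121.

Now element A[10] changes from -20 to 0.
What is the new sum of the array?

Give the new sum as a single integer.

Answer: 141

Derivation:
Old value at index 10: -20
New value at index 10: 0
Delta = 0 - -20 = 20
New sum = old_sum + delta = 121 + (20) = 141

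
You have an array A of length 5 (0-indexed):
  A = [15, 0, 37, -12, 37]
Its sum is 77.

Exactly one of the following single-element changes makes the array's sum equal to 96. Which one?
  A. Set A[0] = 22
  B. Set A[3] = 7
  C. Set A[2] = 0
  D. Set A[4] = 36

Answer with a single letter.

Answer: B

Derivation:
Option A: A[0] 15->22, delta=7, new_sum=77+(7)=84
Option B: A[3] -12->7, delta=19, new_sum=77+(19)=96 <-- matches target
Option C: A[2] 37->0, delta=-37, new_sum=77+(-37)=40
Option D: A[4] 37->36, delta=-1, new_sum=77+(-1)=76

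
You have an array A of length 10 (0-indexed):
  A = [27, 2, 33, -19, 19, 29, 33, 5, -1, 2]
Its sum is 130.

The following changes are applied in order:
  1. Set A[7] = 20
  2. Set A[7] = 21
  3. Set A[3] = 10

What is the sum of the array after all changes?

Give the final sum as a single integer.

Answer: 175

Derivation:
Initial sum: 130
Change 1: A[7] 5 -> 20, delta = 15, sum = 145
Change 2: A[7] 20 -> 21, delta = 1, sum = 146
Change 3: A[3] -19 -> 10, delta = 29, sum = 175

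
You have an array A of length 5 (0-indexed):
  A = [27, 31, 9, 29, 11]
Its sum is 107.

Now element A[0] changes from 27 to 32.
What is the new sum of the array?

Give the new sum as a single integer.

Answer: 112

Derivation:
Old value at index 0: 27
New value at index 0: 32
Delta = 32 - 27 = 5
New sum = old_sum + delta = 107 + (5) = 112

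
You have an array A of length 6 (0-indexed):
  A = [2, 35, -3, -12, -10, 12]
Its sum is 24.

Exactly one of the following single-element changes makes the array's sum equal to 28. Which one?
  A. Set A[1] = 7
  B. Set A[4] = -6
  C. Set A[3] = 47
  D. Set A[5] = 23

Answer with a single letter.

Answer: B

Derivation:
Option A: A[1] 35->7, delta=-28, new_sum=24+(-28)=-4
Option B: A[4] -10->-6, delta=4, new_sum=24+(4)=28 <-- matches target
Option C: A[3] -12->47, delta=59, new_sum=24+(59)=83
Option D: A[5] 12->23, delta=11, new_sum=24+(11)=35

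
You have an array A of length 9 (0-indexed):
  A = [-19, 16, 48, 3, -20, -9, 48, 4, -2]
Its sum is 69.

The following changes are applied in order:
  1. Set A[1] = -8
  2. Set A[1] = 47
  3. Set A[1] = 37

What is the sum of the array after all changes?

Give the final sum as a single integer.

Initial sum: 69
Change 1: A[1] 16 -> -8, delta = -24, sum = 45
Change 2: A[1] -8 -> 47, delta = 55, sum = 100
Change 3: A[1] 47 -> 37, delta = -10, sum = 90

Answer: 90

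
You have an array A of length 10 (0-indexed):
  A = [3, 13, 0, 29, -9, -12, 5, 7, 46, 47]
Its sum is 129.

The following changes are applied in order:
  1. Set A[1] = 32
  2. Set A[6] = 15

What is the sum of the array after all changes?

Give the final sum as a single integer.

Answer: 158

Derivation:
Initial sum: 129
Change 1: A[1] 13 -> 32, delta = 19, sum = 148
Change 2: A[6] 5 -> 15, delta = 10, sum = 158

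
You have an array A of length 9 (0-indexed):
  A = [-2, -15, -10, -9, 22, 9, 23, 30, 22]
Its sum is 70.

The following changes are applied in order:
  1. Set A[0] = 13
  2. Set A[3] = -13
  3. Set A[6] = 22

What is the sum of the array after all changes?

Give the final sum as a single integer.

Initial sum: 70
Change 1: A[0] -2 -> 13, delta = 15, sum = 85
Change 2: A[3] -9 -> -13, delta = -4, sum = 81
Change 3: A[6] 23 -> 22, delta = -1, sum = 80

Answer: 80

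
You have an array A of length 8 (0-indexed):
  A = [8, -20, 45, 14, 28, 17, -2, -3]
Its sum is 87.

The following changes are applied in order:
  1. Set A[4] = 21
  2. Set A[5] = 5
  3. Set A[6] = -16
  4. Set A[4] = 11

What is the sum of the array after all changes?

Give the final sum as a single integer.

Answer: 44

Derivation:
Initial sum: 87
Change 1: A[4] 28 -> 21, delta = -7, sum = 80
Change 2: A[5] 17 -> 5, delta = -12, sum = 68
Change 3: A[6] -2 -> -16, delta = -14, sum = 54
Change 4: A[4] 21 -> 11, delta = -10, sum = 44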